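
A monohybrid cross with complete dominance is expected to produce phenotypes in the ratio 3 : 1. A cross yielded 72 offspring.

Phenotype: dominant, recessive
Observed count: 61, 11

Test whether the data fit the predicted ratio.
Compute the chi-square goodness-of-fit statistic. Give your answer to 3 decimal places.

Ratio total = 4. Expected counts: 72×3/4 = 54, 72×1/4 = 18.
χ² = (61−54)²/54 + (11−18)²/18
   = 0.9074 + 2.7222
Sum = 3.630

3.630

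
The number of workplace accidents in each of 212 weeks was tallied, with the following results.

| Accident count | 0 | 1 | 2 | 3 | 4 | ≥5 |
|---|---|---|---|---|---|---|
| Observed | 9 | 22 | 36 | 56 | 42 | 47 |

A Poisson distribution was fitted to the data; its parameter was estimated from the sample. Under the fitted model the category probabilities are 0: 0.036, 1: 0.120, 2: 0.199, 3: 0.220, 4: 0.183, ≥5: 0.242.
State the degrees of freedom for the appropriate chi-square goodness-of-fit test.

There are k = 6 categories and 1 parameter estimated from the data, so df = 6 − 1 − 1 = 4.

4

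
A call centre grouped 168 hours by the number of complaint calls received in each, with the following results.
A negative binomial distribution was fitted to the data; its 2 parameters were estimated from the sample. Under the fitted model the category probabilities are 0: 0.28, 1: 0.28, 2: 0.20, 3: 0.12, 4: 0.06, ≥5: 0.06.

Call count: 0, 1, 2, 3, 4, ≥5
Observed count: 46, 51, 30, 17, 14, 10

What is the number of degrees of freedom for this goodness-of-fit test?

3

There are k = 6 categories and 2 parameters estimated from the data, so df = 6 − 1 − 2 = 3.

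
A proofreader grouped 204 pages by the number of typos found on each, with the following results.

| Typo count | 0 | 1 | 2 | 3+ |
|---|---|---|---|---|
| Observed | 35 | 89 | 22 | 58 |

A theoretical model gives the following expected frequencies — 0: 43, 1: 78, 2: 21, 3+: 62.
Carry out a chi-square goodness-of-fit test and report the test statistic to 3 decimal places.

cat         O        E   (O−E)²/E
0          35       43     1.4884
1          89       78     1.5513
2          22       21     0.0476
3+         58       62     0.2581
Sum = 3.345

3.345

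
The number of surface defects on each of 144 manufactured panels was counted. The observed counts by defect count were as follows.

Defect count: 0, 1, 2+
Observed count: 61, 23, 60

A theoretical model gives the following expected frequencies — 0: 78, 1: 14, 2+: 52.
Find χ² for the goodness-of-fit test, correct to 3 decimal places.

10.722

cat         O        E   (O−E)²/E
0          61       78     3.7051
1          23       14     5.7857
2+         60       52     1.2308
Sum = 10.722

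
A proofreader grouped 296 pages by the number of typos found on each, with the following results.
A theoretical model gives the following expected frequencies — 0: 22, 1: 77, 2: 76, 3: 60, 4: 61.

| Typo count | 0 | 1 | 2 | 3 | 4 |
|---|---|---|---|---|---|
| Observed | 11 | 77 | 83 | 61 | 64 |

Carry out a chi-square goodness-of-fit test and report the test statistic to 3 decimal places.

cat         O        E   (O−E)²/E
0          11       22     5.5000
1          77       77     0.0000
2          83       76     0.6447
3          61       60     0.0167
4          64       61     0.1475
Sum = 6.309

6.309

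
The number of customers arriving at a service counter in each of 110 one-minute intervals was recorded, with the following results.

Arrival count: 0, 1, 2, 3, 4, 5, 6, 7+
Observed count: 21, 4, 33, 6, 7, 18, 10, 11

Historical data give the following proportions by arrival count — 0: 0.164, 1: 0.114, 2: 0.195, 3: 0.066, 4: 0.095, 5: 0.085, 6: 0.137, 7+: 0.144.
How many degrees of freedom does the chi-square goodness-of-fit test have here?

7

There are k = 8 categories and no parameters were estimated from the data, so df = 8 − 1 = 7.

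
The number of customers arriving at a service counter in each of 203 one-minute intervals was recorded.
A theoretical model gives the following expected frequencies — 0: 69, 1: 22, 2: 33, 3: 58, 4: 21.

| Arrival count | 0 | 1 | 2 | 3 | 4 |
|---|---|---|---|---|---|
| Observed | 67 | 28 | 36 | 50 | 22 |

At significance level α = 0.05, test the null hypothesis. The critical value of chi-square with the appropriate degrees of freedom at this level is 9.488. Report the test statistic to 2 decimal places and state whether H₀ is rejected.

3.12; do not reject

0: (67 − 69)²/69 = 4/69 = 0.058
1: (28 − 22)²/22 = 36/22 = 1.636
2: (36 − 33)²/33 = 9/33 = 0.273
3: (50 − 58)²/58 = 64/58 = 1.103
4: (22 − 21)²/21 = 1/21 = 0.048
Sum = 3.12
df = 4. Since 3.12 < 9.488, we do not reject H₀.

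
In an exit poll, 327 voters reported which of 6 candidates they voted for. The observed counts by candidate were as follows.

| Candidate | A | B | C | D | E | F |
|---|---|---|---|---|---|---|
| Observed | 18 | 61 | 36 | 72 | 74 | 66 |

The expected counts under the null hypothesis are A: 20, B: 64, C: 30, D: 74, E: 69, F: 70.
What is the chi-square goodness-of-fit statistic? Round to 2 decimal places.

A: (18 − 20)²/20 = 4/20 = 0.200
B: (61 − 64)²/64 = 9/64 = 0.141
C: (36 − 30)²/30 = 36/30 = 1.200
D: (72 − 74)²/74 = 4/74 = 0.054
E: (74 − 69)²/69 = 25/69 = 0.362
F: (66 − 70)²/70 = 16/70 = 0.229
Sum = 2.19

2.19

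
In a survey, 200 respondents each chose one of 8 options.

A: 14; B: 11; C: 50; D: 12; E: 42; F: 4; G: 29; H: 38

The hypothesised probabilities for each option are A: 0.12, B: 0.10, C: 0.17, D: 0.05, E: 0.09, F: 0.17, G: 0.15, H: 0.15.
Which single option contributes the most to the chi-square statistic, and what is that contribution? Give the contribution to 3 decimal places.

E, 32.000

Expected counts E_i = n·p_i: 200×0.12 = 24, 200×0.10 = 20, 200×0.17 = 34, 200×0.05 = 10, 200×0.09 = 18, 200×0.17 = 34, 200×0.15 = 30, 200×0.15 = 30.
A: (14 − 24)²/24 = 100/24 = 4.1667
B: (11 − 20)²/20 = 81/20 = 4.0500
C: (50 − 34)²/34 = 256/34 = 7.5294
D: (12 − 10)²/10 = 4/10 = 0.4000
E: (42 − 18)²/18 = 576/18 = 32.0000
F: (4 − 34)²/34 = 900/34 = 26.4706
G: (29 − 30)²/30 = 1/30 = 0.0333
H: (38 − 30)²/30 = 64/30 = 2.1333
The largest term is for E: 32.000.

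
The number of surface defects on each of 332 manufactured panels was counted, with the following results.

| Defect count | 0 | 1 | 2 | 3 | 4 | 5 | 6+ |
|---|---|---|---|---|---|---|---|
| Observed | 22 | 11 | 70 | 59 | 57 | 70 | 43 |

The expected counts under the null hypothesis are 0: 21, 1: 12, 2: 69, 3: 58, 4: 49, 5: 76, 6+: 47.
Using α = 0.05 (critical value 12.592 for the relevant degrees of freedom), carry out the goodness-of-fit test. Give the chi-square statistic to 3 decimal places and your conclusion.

2.283; do not reject

0: (22 − 21)²/21 = 1/21 = 0.0476
1: (11 − 12)²/12 = 1/12 = 0.0833
2: (70 − 69)²/69 = 1/69 = 0.0145
3: (59 − 58)²/58 = 1/58 = 0.0172
4: (57 − 49)²/49 = 64/49 = 1.3061
5: (70 − 76)²/76 = 36/76 = 0.4737
6+: (43 − 47)²/47 = 16/47 = 0.3404
Sum = 2.283
df = 6. Since 2.283 < 12.592, we do not reject H₀.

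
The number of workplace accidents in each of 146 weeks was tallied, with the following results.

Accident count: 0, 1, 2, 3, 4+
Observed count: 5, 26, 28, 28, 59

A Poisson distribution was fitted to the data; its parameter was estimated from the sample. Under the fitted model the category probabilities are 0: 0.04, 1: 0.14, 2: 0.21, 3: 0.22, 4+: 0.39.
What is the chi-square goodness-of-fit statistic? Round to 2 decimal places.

Expected counts E_i = n·p_i: 146×0.04 = 5.84, 146×0.14 = 20.44, 146×0.21 = 30.66, 146×0.22 = 32.12, 146×0.39 = 56.94.
0: (5 − 5.84)²/5.84 = 0.7056/5.84 = 0.121
1: (26 − 20.44)²/20.44 = 30.9136/20.44 = 1.512
2: (28 − 30.66)²/30.66 = 7.0756/30.66 = 0.231
3: (28 − 32.12)²/32.12 = 16.9744/32.12 = 0.528
4+: (59 − 56.94)²/56.94 = 4.2436/56.94 = 0.075
Sum = 2.47

2.47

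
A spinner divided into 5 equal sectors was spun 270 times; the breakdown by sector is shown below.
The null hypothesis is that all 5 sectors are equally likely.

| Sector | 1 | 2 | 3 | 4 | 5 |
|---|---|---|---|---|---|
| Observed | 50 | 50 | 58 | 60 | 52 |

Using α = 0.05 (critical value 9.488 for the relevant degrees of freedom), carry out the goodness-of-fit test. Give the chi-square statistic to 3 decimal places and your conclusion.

Expected count for each of the 5 categories: 270/5 = 54.
1: (50 − 54)²/54 = 16/54 = 0.2963
2: (50 − 54)²/54 = 16/54 = 0.2963
3: (58 − 54)²/54 = 16/54 = 0.2963
4: (60 − 54)²/54 = 36/54 = 0.6667
5: (52 − 54)²/54 = 4/54 = 0.0741
Sum = 1.630
df = 4. Since 1.630 < 9.488, we do not reject H₀.

1.630; do not reject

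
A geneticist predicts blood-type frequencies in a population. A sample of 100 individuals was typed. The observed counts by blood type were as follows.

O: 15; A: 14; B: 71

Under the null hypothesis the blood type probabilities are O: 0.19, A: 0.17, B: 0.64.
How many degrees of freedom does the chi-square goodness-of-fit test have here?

2

There are k = 3 categories and no parameters were estimated from the data, so df = 3 − 1 = 2.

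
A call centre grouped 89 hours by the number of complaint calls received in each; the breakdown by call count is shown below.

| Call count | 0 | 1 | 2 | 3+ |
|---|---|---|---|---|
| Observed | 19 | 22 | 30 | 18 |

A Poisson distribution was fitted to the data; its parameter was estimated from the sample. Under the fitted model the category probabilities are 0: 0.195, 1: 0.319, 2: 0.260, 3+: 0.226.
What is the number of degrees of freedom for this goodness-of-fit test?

2

There are k = 4 categories and 1 parameter estimated from the data, so df = 4 − 1 − 1 = 2.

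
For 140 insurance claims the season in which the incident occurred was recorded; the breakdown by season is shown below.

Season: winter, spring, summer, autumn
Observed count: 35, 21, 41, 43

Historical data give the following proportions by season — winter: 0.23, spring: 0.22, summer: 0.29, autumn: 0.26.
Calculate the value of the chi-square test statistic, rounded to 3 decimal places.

Expected counts E_i = n·p_i: 140×0.23 = 32.2, 140×0.22 = 30.8, 140×0.29 = 40.6, 140×0.26 = 36.4.
winter: (35 − 32.2)²/32.2 = 7.84/32.2 = 0.2435
spring: (21 − 30.8)²/30.8 = 96.04/30.8 = 3.1182
summer: (41 − 40.6)²/40.6 = 0.16/40.6 = 0.0039
autumn: (43 − 36.4)²/36.4 = 43.56/36.4 = 1.1967
Sum = 4.562

4.562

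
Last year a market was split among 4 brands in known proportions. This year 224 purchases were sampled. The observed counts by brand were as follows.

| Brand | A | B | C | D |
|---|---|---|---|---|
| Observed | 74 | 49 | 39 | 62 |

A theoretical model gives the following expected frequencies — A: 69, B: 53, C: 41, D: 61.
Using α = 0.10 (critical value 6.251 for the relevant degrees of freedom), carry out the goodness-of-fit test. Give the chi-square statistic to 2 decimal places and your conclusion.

A: (74 − 69)²/69 = 25/69 = 0.362
B: (49 − 53)²/53 = 16/53 = 0.302
C: (39 − 41)²/41 = 4/41 = 0.098
D: (62 − 61)²/61 = 1/61 = 0.016
Sum = 0.78
df = 3. Since 0.78 < 6.251, we do not reject H₀.

0.78; do not reject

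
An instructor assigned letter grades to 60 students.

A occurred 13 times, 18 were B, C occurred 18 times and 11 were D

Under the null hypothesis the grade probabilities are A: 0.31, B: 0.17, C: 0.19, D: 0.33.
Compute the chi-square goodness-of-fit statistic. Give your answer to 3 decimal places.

15.383

Expected counts E_i = n·p_i: 60×0.31 = 18.6, 60×0.17 = 10.2, 60×0.19 = 11.4, 60×0.33 = 19.8.
χ² = (13−18.6)²/18.6 + (18−10.2)²/10.2 + (18−11.4)²/11.4 + (11−19.8)²/19.8
   = 1.6860 + 5.9647 + 3.8211 + 3.9111
Sum = 15.383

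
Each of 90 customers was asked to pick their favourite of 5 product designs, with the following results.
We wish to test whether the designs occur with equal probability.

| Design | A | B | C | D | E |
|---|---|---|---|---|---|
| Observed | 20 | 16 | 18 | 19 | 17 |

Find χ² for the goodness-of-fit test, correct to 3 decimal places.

Expected count for each of the 5 categories: 90/5 = 18.
χ² = (20−18)²/18 + (16−18)²/18 + (18−18)²/18 + (19−18)²/18 + (17−18)²/18
   = 0.2222 + 0.2222 + 0.0000 + 0.0556 + 0.0556
Sum = 0.556

0.556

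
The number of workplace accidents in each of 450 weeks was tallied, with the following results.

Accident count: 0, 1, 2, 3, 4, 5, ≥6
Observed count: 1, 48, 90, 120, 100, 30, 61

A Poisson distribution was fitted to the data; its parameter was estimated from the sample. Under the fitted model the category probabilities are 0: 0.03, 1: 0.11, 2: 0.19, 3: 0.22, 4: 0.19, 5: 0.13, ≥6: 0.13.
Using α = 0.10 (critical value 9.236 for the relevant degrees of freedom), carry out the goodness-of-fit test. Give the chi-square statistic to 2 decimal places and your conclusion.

32.76; reject

Expected counts E_i = n·p_i: 450×0.03 = 13.5, 450×0.11 = 49.5, 450×0.19 = 85.5, 450×0.22 = 99, 450×0.19 = 85.5, 450×0.13 = 58.5, 450×0.13 = 58.5.
0: (1 − 13.5)²/13.5 = 156.25/13.5 = 11.574
1: (48 − 49.5)²/49.5 = 2.25/49.5 = 0.045
2: (90 − 85.5)²/85.5 = 20.25/85.5 = 0.237
3: (120 − 99)²/99 = 441/99 = 4.455
4: (100 − 85.5)²/85.5 = 210.25/85.5 = 2.459
5: (30 − 58.5)²/58.5 = 812.25/58.5 = 13.885
≥6: (61 − 58.5)²/58.5 = 6.25/58.5 = 0.107
Sum = 32.76
df = 5. Since 32.76 > 9.236, we reject H₀.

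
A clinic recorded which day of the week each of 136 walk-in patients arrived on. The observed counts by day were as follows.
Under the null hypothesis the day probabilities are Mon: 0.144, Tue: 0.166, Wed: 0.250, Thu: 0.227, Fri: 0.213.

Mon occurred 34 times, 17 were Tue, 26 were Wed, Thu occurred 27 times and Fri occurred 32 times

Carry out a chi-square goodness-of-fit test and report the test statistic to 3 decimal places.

14.674

Expected counts E_i = n·p_i: 136×0.144 = 19.584, 136×0.166 = 22.576, 136×0.250 = 34, 136×0.227 = 30.872, 136×0.213 = 28.968.
χ² = (34−19.584)²/19.584 + (17−22.576)²/22.576 + (26−34)²/34 + (27−30.872)²/30.872 + (32−28.968)²/28.968
   = 10.6118 + 1.3772 + 1.8824 + 0.4856 + 0.3174
Sum = 14.674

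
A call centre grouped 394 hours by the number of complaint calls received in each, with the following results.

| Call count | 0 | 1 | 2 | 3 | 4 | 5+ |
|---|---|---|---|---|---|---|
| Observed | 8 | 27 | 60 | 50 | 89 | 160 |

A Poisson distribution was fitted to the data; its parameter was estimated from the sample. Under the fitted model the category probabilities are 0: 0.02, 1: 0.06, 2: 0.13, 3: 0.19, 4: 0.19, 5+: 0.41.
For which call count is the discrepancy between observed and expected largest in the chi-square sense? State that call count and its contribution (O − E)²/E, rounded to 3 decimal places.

3, 8.256

Expected counts E_i = n·p_i: 394×0.02 = 7.88, 394×0.06 = 23.64, 394×0.13 = 51.22, 394×0.19 = 74.86, 394×0.19 = 74.86, 394×0.41 = 161.54.
χ² = (8−7.88)²/7.88 + (27−23.64)²/23.64 + (60−51.22)²/51.22 + (50−74.86)²/74.86 + (89−74.86)²/74.86 + (160−161.54)²/161.54
   = 0.0018 + 0.4776 + 1.5050 + 8.2557 + 2.6708 + 0.0147
The largest term is for 3: 8.256.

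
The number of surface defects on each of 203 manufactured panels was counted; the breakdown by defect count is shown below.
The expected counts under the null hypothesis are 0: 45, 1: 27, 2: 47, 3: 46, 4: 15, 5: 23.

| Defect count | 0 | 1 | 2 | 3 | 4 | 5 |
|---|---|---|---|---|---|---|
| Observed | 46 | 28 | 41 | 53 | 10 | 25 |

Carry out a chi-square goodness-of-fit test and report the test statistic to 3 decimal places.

0: (46 − 45)²/45 = 1/45 = 0.0222
1: (28 − 27)²/27 = 1/27 = 0.0370
2: (41 − 47)²/47 = 36/47 = 0.7660
3: (53 − 46)²/46 = 49/46 = 1.0652
4: (10 − 15)²/15 = 25/15 = 1.6667
5: (25 − 23)²/23 = 4/23 = 0.1739
Sum = 3.731

3.731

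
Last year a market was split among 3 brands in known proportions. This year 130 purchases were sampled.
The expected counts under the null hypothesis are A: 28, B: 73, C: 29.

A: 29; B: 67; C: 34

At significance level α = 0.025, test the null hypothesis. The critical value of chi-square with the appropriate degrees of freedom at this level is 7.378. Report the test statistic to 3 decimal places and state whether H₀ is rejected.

1.391; do not reject

A: (29 − 28)²/28 = 1/28 = 0.0357
B: (67 − 73)²/73 = 36/73 = 0.4932
C: (34 − 29)²/29 = 25/29 = 0.8621
Sum = 1.391
df = 2. Since 1.391 < 7.378, we do not reject H₀.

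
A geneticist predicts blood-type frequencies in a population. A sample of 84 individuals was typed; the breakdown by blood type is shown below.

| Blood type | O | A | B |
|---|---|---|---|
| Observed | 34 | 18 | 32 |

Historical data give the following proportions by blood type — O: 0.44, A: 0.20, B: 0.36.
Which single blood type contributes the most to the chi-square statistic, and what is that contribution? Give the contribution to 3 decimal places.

O, 0.237

Expected counts E_i = n·p_i: 84×0.44 = 36.96, 84×0.20 = 16.8, 84×0.36 = 30.24.
cat         O        E   (O−E)²/E
O          34    36.96     0.2371
A          18     16.8     0.0857
B          32    30.24     0.1024
The largest term is for O: 0.237.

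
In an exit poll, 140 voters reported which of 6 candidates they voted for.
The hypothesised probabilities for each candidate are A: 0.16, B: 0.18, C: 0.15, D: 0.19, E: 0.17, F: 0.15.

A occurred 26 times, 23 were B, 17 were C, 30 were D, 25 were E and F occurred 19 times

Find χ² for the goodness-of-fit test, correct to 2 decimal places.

2.22

Expected counts E_i = n·p_i: 140×0.16 = 22.4, 140×0.18 = 25.2, 140×0.15 = 21, 140×0.19 = 26.6, 140×0.17 = 23.8, 140×0.15 = 21.
A: (26 − 22.4)²/22.4 = 12.96/22.4 = 0.579
B: (23 − 25.2)²/25.2 = 4.84/25.2 = 0.192
C: (17 − 21)²/21 = 16/21 = 0.762
D: (30 − 26.6)²/26.6 = 11.56/26.6 = 0.435
E: (25 − 23.8)²/23.8 = 1.44/23.8 = 0.061
F: (19 − 21)²/21 = 4/21 = 0.190
Sum = 2.22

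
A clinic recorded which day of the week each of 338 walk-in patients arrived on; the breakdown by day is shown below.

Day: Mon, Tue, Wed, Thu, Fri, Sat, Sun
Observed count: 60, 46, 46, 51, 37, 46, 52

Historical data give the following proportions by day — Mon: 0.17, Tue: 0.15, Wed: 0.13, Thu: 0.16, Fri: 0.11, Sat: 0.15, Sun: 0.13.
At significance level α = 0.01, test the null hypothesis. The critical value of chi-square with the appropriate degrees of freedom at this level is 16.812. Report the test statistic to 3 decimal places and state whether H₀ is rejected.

Expected counts E_i = n·p_i: 338×0.17 = 57.46, 338×0.15 = 50.7, 338×0.13 = 43.94, 338×0.16 = 54.08, 338×0.11 = 37.18, 338×0.15 = 50.7, 338×0.13 = 43.94.
χ² = (60−57.46)²/57.46 + (46−50.7)²/50.7 + (46−43.94)²/43.94 + (51−54.08)²/54.08 + (37−37.18)²/37.18 + (46−50.7)²/50.7 + (52−43.94)²/43.94
   = 0.1123 + 0.4357 + 0.0966 + 0.1754 + 0.0009 + 0.4357 + 1.4785
Sum = 2.735
df = 6. Since 2.735 < 16.812, we do not reject H₀.

2.735; do not reject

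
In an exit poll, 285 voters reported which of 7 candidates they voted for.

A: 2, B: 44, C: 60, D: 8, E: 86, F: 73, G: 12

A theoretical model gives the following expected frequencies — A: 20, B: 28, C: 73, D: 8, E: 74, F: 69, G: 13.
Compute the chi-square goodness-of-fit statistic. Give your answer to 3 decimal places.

29.913

A: (2 − 20)²/20 = 324/20 = 16.2000
B: (44 − 28)²/28 = 256/28 = 9.1429
C: (60 − 73)²/73 = 169/73 = 2.3151
D: (8 − 8)²/8 = 0/8 = 0.0000
E: (86 − 74)²/74 = 144/74 = 1.9459
F: (73 − 69)²/69 = 16/69 = 0.2319
G: (12 − 13)²/13 = 1/13 = 0.0769
Sum = 29.913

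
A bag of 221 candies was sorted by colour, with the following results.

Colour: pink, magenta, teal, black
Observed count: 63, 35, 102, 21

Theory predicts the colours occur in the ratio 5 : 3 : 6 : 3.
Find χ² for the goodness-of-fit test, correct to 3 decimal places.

16.164

Ratio total = 17. Expected counts: 221×5/17 = 65, 221×3/17 = 39, 221×6/17 = 78, 221×3/17 = 39.
cat          O        E   (O−E)²/E
pink        63       65     0.0615
magenta     35       39     0.4103
teal       102       78     7.3846
black       21       39     8.3077
Sum = 16.164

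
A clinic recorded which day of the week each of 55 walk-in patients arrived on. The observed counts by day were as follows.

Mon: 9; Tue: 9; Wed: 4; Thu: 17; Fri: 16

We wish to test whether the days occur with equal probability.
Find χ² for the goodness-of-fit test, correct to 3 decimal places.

10.727

Under H₀ each category has probability 1/5, so each expected count is 55/5 = 11.
Mon: (9 − 11)²/11 = 4/11 = 0.3636
Tue: (9 − 11)²/11 = 4/11 = 0.3636
Wed: (4 − 11)²/11 = 49/11 = 4.4545
Thu: (17 − 11)²/11 = 36/11 = 3.2727
Fri: (16 − 11)²/11 = 25/11 = 2.2727
Sum = 10.727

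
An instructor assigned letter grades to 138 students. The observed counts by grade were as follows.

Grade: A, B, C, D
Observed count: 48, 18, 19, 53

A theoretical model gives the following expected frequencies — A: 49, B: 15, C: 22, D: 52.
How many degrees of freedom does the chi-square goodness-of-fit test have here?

3

There are k = 4 categories and no parameters were estimated from the data, so df = 4 − 1 = 3.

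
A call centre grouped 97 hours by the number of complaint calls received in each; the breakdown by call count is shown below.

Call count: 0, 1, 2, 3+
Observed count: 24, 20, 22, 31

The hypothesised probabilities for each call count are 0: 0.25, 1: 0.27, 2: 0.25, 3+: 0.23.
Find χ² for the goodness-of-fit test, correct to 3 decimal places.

5.059

Expected counts E_i = n·p_i: 97×0.25 = 24.25, 97×0.27 = 26.19, 97×0.25 = 24.25, 97×0.23 = 22.31.
cat         O        E   (O−E)²/E
0          24    24.25     0.0026
1          20    26.19     1.4630
2          22    24.25     0.2088
3+         31    22.31     3.3849
Sum = 5.059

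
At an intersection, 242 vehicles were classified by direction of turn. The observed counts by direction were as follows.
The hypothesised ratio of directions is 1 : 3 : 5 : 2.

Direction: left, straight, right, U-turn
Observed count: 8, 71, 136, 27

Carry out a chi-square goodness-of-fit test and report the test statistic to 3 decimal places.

22.002

Ratio total = 11. Expected counts: 242×1/11 = 22, 242×3/11 = 66, 242×5/11 = 110, 242×2/11 = 44.
cat           O        E   (O−E)²/E
left          8       22     8.9091
straight     71       66     0.3788
right       136      110     6.1455
U-turn       27       44     6.5682
Sum = 22.002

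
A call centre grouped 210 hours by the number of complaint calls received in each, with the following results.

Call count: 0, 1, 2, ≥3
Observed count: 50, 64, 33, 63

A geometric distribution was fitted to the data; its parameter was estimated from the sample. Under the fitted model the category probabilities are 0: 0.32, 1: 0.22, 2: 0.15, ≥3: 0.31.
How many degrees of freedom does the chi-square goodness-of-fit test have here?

There are k = 4 categories and 1 parameter estimated from the data, so df = 4 − 1 − 1 = 2.

2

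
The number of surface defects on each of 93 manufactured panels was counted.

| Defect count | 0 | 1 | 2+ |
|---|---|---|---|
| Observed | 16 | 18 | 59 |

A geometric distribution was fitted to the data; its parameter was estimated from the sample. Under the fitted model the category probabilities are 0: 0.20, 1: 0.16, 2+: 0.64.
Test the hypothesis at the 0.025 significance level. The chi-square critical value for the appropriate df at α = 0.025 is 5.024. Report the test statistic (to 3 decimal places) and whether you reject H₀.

Expected counts E_i = n·p_i: 93×0.20 = 18.6, 93×0.16 = 14.88, 93×0.64 = 59.52.
χ² = (16−18.6)²/18.6 + (18−14.88)²/14.88 + (59−59.52)²/59.52
   = 0.3634 + 0.6542 + 0.0045
Sum = 1.022
df = 1. Since 1.022 < 5.024, we do not reject H₀.

1.022; do not reject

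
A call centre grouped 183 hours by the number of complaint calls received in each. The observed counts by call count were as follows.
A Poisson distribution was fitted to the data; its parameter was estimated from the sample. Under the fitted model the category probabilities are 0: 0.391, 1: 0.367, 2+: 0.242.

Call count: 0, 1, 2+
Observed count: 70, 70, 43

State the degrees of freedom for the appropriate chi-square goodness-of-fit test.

1

There are k = 3 categories and 1 parameter estimated from the data, so df = 3 − 1 − 1 = 1.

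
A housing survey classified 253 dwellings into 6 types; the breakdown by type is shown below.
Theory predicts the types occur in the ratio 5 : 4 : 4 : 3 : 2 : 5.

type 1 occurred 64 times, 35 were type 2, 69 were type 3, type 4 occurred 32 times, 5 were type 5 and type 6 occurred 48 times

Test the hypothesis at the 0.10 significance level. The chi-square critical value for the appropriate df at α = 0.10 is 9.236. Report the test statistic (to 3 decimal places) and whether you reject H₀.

31.576; reject

Ratio total = 23. Expected counts: 253×5/23 = 55, 253×4/23 = 44, 253×4/23 = 44, 253×3/23 = 33, 253×2/23 = 22, 253×5/23 = 55.
type 1: (64 − 55)²/55 = 81/55 = 1.4727
type 2: (35 − 44)²/44 = 81/44 = 1.8409
type 3: (69 − 44)²/44 = 625/44 = 14.2045
type 4: (32 − 33)²/33 = 1/33 = 0.0303
type 5: (5 − 22)²/22 = 289/22 = 13.1364
type 6: (48 − 55)²/55 = 49/55 = 0.8909
Sum = 31.576
df = 5. Since 31.576 > 9.236, we reject H₀.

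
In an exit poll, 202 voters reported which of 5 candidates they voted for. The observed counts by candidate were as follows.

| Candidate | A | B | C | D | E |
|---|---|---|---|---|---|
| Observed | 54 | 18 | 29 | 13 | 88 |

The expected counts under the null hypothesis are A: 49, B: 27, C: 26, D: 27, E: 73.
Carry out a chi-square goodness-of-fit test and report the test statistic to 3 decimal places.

14.198

A: (54 − 49)²/49 = 25/49 = 0.5102
B: (18 − 27)²/27 = 81/27 = 3.0000
C: (29 − 26)²/26 = 9/26 = 0.3462
D: (13 − 27)²/27 = 196/27 = 7.2593
E: (88 − 73)²/73 = 225/73 = 3.0822
Sum = 14.198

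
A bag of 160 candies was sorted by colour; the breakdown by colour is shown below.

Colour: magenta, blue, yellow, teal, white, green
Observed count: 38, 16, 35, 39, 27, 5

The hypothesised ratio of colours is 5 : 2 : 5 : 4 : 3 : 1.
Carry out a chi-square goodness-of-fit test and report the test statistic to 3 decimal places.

3.756

Ratio total = 20. Expected counts: 160×5/20 = 40, 160×2/20 = 16, 160×5/20 = 40, 160×4/20 = 32, 160×3/20 = 24, 160×1/20 = 8.
magenta: (38 − 40)²/40 = 4/40 = 0.1000
blue: (16 − 16)²/16 = 0/16 = 0.0000
yellow: (35 − 40)²/40 = 25/40 = 0.6250
teal: (39 − 32)²/32 = 49/32 = 1.5313
white: (27 − 24)²/24 = 9/24 = 0.3750
green: (5 − 8)²/8 = 9/8 = 1.1250
Sum = 3.756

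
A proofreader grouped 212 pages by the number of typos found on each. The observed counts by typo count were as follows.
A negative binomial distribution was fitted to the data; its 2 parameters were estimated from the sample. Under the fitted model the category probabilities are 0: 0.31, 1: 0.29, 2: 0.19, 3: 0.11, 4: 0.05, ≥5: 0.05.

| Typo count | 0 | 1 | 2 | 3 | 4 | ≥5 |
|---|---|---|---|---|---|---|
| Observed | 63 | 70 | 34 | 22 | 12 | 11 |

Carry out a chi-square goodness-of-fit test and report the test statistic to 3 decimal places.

2.547

Expected counts E_i = n·p_i: 212×0.31 = 65.72, 212×0.29 = 61.48, 212×0.19 = 40.28, 212×0.11 = 23.32, 212×0.05 = 10.6, 212×0.05 = 10.6.
cat         O        E   (O−E)²/E
0          63    65.72     0.1126
1          70    61.48     1.1807
2          34    40.28     0.9791
3          22    23.32     0.0747
4          12     10.6     0.1849
≥5         11     10.6     0.0151
Sum = 2.547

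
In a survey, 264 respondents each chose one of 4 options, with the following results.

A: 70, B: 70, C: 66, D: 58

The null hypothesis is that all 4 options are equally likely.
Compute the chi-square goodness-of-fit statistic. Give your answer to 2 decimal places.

Expected count for each of the 4 categories: 264/4 = 66.
χ² = (70−66)²/66 + (70−66)²/66 + (66−66)²/66 + (58−66)²/66
   = 0.242 + 0.242 + 0.000 + 0.970
Sum = 1.45

1.45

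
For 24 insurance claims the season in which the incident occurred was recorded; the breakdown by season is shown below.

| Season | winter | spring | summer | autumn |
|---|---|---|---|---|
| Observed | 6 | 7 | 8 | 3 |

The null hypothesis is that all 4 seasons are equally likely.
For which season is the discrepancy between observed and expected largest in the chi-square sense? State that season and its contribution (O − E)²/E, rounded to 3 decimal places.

Expected count for each of the 4 categories: 24/4 = 6.
winter: (6 − 6)²/6 = 0/6 = 0.0000
spring: (7 − 6)²/6 = 1/6 = 0.1667
summer: (8 − 6)²/6 = 4/6 = 0.6667
autumn: (3 − 6)²/6 = 9/6 = 1.5000
The largest term is for autumn: 1.500.

autumn, 1.500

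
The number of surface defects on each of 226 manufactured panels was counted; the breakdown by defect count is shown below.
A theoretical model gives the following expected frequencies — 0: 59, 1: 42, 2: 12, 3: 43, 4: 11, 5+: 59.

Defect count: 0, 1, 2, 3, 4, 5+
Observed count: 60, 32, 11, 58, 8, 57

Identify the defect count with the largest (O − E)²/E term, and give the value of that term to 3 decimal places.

cat         O        E   (O−E)²/E
0          60       59     0.0169
1          32       42     2.3810
2          11       12     0.0833
3          58       43     5.2326
4           8       11     0.8182
5+         57       59     0.0678
The largest term is for 3: 5.233.

3, 5.233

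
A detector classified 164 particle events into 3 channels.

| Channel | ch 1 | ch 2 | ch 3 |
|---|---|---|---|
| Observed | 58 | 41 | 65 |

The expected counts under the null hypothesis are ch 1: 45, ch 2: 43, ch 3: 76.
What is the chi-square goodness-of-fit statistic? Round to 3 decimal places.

5.441

ch 1: (58 − 45)²/45 = 169/45 = 3.7556
ch 2: (41 − 43)²/43 = 4/43 = 0.0930
ch 3: (65 − 76)²/76 = 121/76 = 1.5921
Sum = 5.441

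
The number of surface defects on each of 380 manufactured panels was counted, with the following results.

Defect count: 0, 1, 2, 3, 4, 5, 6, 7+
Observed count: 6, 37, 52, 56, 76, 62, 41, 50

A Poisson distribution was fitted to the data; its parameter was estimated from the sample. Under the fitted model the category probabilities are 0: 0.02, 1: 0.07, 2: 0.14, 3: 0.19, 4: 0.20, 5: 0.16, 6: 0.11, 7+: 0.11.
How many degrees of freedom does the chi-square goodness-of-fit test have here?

6

There are k = 8 categories and 1 parameter estimated from the data, so df = 8 − 1 − 1 = 6.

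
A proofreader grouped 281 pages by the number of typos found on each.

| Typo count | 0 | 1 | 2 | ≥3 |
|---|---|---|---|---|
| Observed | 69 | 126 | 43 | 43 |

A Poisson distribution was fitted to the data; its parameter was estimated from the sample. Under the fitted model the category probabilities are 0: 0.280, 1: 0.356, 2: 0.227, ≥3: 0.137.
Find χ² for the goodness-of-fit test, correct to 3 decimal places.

15.231

Expected counts E_i = n·p_i: 281×0.280 = 78.68, 281×0.356 = 100.036, 281×0.227 = 63.787, 281×0.137 = 38.497.
χ² = (69−78.68)²/78.68 + (126−100.036)²/100.036 + (43−63.787)²/63.787 + (43−38.497)²/38.497
   = 1.1909 + 6.7389 + 6.7741 + 0.5267
Sum = 15.231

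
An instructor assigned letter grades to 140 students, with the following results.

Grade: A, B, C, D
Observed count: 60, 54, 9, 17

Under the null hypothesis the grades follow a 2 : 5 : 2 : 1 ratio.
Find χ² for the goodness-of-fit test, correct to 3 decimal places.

53.764

Ratio total = 10. Expected counts: 140×2/10 = 28, 140×5/10 = 70, 140×2/10 = 28, 140×1/10 = 14.
cat         O        E   (O−E)²/E
A          60       28    36.5714
B          54       70     3.6571
C           9       28    12.8929
D          17       14     0.6429
Sum = 53.764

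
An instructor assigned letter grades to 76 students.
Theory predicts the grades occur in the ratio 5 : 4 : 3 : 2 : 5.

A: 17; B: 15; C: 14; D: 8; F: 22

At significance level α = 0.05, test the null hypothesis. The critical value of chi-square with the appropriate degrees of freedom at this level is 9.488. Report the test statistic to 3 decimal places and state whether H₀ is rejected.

1.046; do not reject

Ratio total = 19. Expected counts: 76×5/19 = 20, 76×4/19 = 16, 76×3/19 = 12, 76×2/19 = 8, 76×5/19 = 20.
A: (17 − 20)²/20 = 9/20 = 0.4500
B: (15 − 16)²/16 = 1/16 = 0.0625
C: (14 − 12)²/12 = 4/12 = 0.3333
D: (8 − 8)²/8 = 0/8 = 0.0000
F: (22 − 20)²/20 = 4/20 = 0.2000
Sum = 1.046
df = 4. Since 1.046 < 9.488, we do not reject H₀.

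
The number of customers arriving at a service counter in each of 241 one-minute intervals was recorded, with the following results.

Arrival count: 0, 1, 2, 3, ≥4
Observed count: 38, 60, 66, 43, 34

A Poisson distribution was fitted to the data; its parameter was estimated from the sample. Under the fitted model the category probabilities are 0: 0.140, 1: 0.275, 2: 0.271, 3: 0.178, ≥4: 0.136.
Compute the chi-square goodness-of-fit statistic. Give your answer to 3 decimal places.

Expected counts E_i = n·p_i: 241×0.140 = 33.74, 241×0.275 = 66.275, 241×0.271 = 65.311, 241×0.178 = 42.898, 241×0.136 = 32.776.
0: (38 − 33.74)²/33.74 = 18.1476/33.74 = 0.5379
1: (60 − 66.275)²/66.275 = 39.375625/66.275 = 0.5941
2: (66 − 65.311)²/65.311 = 0.474721/65.311 = 0.0073
3: (43 − 42.898)²/42.898 = 0.010404/42.898 = 0.0002
≥4: (34 − 32.776)²/32.776 = 1.498176/32.776 = 0.0457
Sum = 1.185

1.185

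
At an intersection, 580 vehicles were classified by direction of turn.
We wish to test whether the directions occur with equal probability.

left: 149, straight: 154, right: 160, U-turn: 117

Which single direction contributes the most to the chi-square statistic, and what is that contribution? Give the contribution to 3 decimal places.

Expected count for each of the 4 categories: 580/4 = 145.
cat           O        E   (O−E)²/E
left        149      145     0.1103
straight    154      145     0.5586
right       160      145     1.5517
U-turn      117      145     5.4069
The largest term is for U-turn: 5.407.

U-turn, 5.407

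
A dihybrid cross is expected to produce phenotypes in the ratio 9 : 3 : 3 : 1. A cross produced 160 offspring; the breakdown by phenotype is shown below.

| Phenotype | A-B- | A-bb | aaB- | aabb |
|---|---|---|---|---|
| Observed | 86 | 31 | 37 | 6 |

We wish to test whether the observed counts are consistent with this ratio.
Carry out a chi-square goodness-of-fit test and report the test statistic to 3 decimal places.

3.444

Ratio total = 16. Expected counts: 160×9/16 = 90, 160×3/16 = 30, 160×3/16 = 30, 160×1/16 = 10.
A-B-: (86 − 90)²/90 = 16/90 = 0.1778
A-bb: (31 − 30)²/30 = 1/30 = 0.0333
aaB-: (37 − 30)²/30 = 49/30 = 1.6333
aabb: (6 − 10)²/10 = 16/10 = 1.6000
Sum = 3.444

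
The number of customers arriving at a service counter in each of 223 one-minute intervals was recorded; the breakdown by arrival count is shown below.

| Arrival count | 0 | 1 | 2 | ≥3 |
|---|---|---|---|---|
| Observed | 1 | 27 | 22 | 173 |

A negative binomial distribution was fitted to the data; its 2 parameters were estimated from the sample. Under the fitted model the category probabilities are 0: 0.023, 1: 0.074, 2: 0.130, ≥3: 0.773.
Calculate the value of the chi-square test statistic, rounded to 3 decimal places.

11.690

Expected counts E_i = n·p_i: 223×0.023 = 5.129, 223×0.074 = 16.502, 223×0.130 = 28.99, 223×0.773 = 172.379.
χ² = (1−5.129)²/5.129 + (27−16.502)²/16.502 + (22−28.99)²/28.99 + (173−172.379)²/172.379
   = 3.3240 + 6.6785 + 1.6854 + 0.0022
Sum = 11.690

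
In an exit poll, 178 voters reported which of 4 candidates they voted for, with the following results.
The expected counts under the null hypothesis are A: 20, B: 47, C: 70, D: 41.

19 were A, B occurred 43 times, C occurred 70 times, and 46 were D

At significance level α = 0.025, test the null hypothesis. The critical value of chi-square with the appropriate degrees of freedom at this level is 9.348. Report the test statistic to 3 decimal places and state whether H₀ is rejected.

cat         O        E   (O−E)²/E
A          19       20     0.0500
B          43       47     0.3404
C          70       70     0.0000
D          46       41     0.6098
Sum = 1.000
df = 3. Since 1.000 < 9.348, we do not reject H₀.

1.000; do not reject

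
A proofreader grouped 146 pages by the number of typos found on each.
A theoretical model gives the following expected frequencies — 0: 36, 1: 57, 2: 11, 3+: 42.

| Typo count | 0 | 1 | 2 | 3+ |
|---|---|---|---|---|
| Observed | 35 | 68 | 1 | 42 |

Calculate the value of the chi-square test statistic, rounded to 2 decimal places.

11.24

χ² = (35−36)²/36 + (68−57)²/57 + (1−11)²/11 + (42−42)²/42
   = 0.028 + 2.123 + 9.091 + 0.000
Sum = 11.24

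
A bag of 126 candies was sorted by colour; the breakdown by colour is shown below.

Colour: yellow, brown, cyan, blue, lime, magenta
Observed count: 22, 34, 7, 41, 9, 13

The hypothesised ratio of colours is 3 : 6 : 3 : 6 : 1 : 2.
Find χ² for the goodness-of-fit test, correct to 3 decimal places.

10.000

Ratio total = 21. Expected counts: 126×3/21 = 18, 126×6/21 = 36, 126×3/21 = 18, 126×6/21 = 36, 126×1/21 = 6, 126×2/21 = 12.
χ² = (22−18)²/18 + (34−36)²/36 + (7−18)²/18 + (41−36)²/36 + (9−6)²/6 + (13−12)²/12
   = 0.8889 + 0.1111 + 6.7222 + 0.6944 + 1.5000 + 0.0833
Sum = 10.000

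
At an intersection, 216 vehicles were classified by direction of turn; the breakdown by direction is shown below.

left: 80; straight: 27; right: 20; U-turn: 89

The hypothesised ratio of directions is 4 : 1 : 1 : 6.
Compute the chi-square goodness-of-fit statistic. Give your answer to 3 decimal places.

Ratio total = 12. Expected counts: 216×4/12 = 72, 216×1/12 = 18, 216×1/12 = 18, 216×6/12 = 108.
cat           O        E   (O−E)²/E
left         80       72     0.8889
straight     27       18     4.5000
right        20       18     0.2222
U-turn       89      108     3.3426
Sum = 8.954

8.954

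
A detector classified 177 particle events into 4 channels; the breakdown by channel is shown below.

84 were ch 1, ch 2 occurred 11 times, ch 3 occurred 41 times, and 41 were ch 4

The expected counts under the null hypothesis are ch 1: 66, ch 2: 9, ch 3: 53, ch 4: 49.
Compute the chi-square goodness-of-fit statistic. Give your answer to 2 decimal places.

9.38

ch 1: (84 − 66)²/66 = 324/66 = 4.909
ch 2: (11 − 9)²/9 = 4/9 = 0.444
ch 3: (41 − 53)²/53 = 144/53 = 2.717
ch 4: (41 − 49)²/49 = 64/49 = 1.306
Sum = 9.38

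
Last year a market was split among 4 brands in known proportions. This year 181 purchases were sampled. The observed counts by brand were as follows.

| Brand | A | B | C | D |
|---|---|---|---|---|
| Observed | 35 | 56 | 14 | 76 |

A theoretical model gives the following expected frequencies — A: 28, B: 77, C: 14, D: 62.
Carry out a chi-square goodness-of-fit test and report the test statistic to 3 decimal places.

χ² = (35−28)²/28 + (56−77)²/77 + (14−14)²/14 + (76−62)²/62
   = 1.7500 + 5.7273 + 0.0000 + 3.1613
Sum = 10.639

10.639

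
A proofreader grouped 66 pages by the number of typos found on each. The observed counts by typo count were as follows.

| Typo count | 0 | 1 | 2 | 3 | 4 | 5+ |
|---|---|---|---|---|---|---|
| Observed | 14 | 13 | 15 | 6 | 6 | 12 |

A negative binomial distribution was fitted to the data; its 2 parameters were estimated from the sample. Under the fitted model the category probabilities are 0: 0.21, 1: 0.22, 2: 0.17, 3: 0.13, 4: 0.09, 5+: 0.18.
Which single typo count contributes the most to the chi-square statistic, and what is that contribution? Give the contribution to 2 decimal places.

Expected counts E_i = n·p_i: 66×0.21 = 13.86, 66×0.22 = 14.52, 66×0.17 = 11.22, 66×0.13 = 8.58, 66×0.09 = 5.94, 66×0.18 = 11.88.
0: (14 − 13.86)²/13.86 = 0.0196/13.86 = 0.001
1: (13 − 14.52)²/14.52 = 2.3104/14.52 = 0.159
2: (15 − 11.22)²/11.22 = 14.2884/11.22 = 1.273
3: (6 − 8.58)²/8.58 = 6.6564/8.58 = 0.776
4: (6 − 5.94)²/5.94 = 0.0036/5.94 = 0.001
5+: (12 − 11.88)²/11.88 = 0.0144/11.88 = 0.001
The largest term is for 2: 1.27.

2, 1.27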